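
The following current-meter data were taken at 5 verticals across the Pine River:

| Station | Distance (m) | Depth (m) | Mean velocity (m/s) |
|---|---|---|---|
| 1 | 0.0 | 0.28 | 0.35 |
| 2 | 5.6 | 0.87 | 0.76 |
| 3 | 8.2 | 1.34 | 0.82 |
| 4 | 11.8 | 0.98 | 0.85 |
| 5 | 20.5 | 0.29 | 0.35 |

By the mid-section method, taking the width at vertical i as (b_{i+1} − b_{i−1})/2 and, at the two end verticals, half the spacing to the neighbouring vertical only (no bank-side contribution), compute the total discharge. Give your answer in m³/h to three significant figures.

w_1 = (5.6 − 0.0)/2 = 2.8 m; q_1 = 0.35 × 0.28 × 2.8 = 0.2744 m³/s
w_2 = (8.2 − 0.0)/2 = 4.1 m; q_2 = 0.76 × 0.87 × 4.1 = 2.711 m³/s
w_3 = (11.8 − 5.6)/2 = 3.1 m; q_3 = 0.82 × 1.34 × 3.1 = 3.406 m³/s
w_4 = (20.5 − 8.2)/2 = 6.15 m; q_4 = 0.85 × 0.98 × 6.15 = 5.123 m³/s
w_5 = (20.5 − 11.8)/2 = 4.35 m; q_5 = 0.35 × 0.29 × 4.35 = 0.4415 m³/s
Q = Σ qᵢ = 11.96 m³/s
= 11.96 × 3600 = 43040 m³/h

43000 m³/h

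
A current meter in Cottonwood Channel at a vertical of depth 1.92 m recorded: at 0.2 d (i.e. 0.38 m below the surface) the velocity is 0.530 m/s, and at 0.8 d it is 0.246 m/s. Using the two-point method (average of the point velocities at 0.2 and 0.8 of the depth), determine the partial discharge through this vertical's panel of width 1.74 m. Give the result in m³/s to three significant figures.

v̄ = (0.530 + 0.246) / 2 = 0.3880 m/s
q = v̄ × d × w = 0.3880 × 1.92 × 1.74 = 1.296 m³/s

1.30 m³/s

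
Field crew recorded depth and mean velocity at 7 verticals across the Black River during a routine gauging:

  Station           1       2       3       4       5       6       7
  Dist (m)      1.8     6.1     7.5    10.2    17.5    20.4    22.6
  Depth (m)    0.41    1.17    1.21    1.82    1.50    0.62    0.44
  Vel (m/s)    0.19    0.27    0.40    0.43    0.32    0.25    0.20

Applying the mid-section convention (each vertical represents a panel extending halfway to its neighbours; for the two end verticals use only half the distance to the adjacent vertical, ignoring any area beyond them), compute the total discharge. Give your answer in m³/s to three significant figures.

8.91 m³/s

w_1 = (6.1 − 1.8)/2 = 2.15 m; q_1 = 0.19 × 0.41 × 2.15 = 0.1675 m³/s
w_2 = (7.5 − 1.8)/2 = 2.85 m; q_2 = 0.27 × 1.17 × 2.85 = 0.9003 m³/s
w_3 = (10.2 − 6.1)/2 = 2.05 m; q_3 = 0.40 × 1.21 × 2.05 = 0.9922 m³/s
w_4 = (17.5 − 7.5)/2 = 5 m; q_4 = 0.43 × 1.82 × 5 = 3.913 m³/s
w_5 = (20.4 − 10.2)/2 = 5.1 m; q_5 = 0.32 × 1.50 × 5.1 = 2.448 m³/s
w_6 = (22.6 − 17.5)/2 = 2.55 m; q_6 = 0.25 × 0.62 × 2.55 = 0.3953 m³/s
w_7 = (22.6 − 20.4)/2 = 1.1 m; q_7 = 0.20 × 0.44 × 1.1 = 0.09680 m³/s
Q = Σ qᵢ = 8.913 m³/s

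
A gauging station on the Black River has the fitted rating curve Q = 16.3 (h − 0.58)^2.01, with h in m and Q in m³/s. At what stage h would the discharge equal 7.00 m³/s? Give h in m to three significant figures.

h − h₀ = (Q/C)^(1/b) = (7.00/16.3)^(1/2.01) = 0.6567 m
h = 0.58 + 0.6567 = 1.237 m

1.24 m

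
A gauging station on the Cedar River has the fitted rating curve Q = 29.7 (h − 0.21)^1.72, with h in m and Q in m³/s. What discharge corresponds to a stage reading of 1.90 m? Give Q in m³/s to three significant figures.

Q = 29.7 × (1.90 − 0.21)^1.72 = 29.7 × 1.69^1.72 = 73.24 m³/s

73.2 m³/s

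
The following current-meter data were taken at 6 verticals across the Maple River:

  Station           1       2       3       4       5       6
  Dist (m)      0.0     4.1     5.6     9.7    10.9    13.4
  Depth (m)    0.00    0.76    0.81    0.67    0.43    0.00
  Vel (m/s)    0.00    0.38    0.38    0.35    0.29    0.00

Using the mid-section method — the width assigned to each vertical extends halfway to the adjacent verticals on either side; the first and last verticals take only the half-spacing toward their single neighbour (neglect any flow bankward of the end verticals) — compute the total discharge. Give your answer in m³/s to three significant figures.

w_2 = (5.6 − 0.0)/2 = 2.8 m; q_2 = 0.38 × 0.76 × 2.8 = 0.8086 m³/s
w_3 = (9.7 − 4.1)/2 = 2.8 m; q_3 = 0.38 × 0.81 × 2.8 = 0.8618 m³/s
w_4 = (10.9 − 5.6)/2 = 2.65 m; q_4 = 0.35 × 0.67 × 2.65 = 0.6214 m³/s
w_5 = (13.4 − 9.7)/2 = 1.85 m; q_5 = 0.29 × 0.43 × 1.85 = 0.2307 m³/s
Stations 1, 6 contribute zero (depth or velocity is 0).
Q = Σ qᵢ = 2.523 m³/s

2.52 m³/s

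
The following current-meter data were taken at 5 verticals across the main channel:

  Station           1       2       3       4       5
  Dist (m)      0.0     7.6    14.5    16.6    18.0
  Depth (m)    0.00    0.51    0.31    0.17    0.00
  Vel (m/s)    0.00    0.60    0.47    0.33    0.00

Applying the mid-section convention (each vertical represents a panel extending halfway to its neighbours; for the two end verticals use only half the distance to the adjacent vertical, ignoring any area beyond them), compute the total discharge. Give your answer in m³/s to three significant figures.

w_2 = (14.5 − 0.0)/2 = 7.25 m; q_2 = 0.60 × 0.51 × 7.25 = 2.219 m³/s
w_3 = (16.6 − 7.6)/2 = 4.5 m; q_3 = 0.47 × 0.31 × 4.5 = 0.6557 m³/s
w_4 = (18.0 − 14.5)/2 = 1.75 m; q_4 = 0.33 × 0.17 × 1.75 = 0.09818 m³/s
Stations 1, 5 contribute zero (depth or velocity is 0).
Q = Σ qᵢ = 2.972 m³/s

2.97 m³/s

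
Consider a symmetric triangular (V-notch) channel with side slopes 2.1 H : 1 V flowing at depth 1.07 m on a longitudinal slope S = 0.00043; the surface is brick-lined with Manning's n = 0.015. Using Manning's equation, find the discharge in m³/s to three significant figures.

2.05 m³/s

A = z·y² = 2.1×1.07² = 2.404 m²
P = 2y√(1+z²) = 2×1.07×√(1+2.1²) = 4.978 m
R = A/P = 2.404/4.978 = 0.4830 m
Q = (1/n)·A·R^(2/3)·S^(1/2) = (1/0.015) × 2.404 × 0.4830^(2/3) × 0.00043^(1/2) = 2.046 m³/s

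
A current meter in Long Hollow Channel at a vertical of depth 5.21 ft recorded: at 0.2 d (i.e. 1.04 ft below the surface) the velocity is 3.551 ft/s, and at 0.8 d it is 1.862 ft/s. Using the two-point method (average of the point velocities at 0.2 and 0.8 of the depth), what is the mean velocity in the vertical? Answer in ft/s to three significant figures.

2.71 ft/s

v̄ = (3.551 + 1.862) / 2 = 2.707 ft/s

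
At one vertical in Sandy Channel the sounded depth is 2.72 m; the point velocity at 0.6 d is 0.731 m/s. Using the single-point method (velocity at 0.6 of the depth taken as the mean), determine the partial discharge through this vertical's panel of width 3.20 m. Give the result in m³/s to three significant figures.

v̄ = v₀.₆ = 0.731 m/s
q = v̄ × d × w = 0.7310 × 2.72 × 3.20 = 6.363 m³/s

6.36 m³/s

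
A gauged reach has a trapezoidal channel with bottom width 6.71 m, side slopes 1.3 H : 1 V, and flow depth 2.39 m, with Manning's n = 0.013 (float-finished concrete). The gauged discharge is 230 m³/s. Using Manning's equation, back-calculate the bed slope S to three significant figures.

0.00859

A = (b + z·y)·y = (6.71 + 1.3×2.39)×2.39 = 23.46 m²
P = b + 2y√(1+z²) = 6.71 + 2×2.39×√(1+1.3²) = 14.55 m
R = A/P = 23.46/14.55 = 1.613 m
S = (Q·n / (1·A·R^(2/3)))² = (230×0.013 / (1×23.46×1.375))² = 0.008588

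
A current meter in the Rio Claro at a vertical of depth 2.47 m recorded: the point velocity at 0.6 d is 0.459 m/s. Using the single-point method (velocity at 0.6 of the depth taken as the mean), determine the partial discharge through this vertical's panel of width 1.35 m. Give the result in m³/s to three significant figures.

1.53 m³/s

v̄ = v₀.₆ = 0.459 m/s
q = v̄ × d × w = 0.4590 × 2.47 × 1.35 = 1.531 m³/s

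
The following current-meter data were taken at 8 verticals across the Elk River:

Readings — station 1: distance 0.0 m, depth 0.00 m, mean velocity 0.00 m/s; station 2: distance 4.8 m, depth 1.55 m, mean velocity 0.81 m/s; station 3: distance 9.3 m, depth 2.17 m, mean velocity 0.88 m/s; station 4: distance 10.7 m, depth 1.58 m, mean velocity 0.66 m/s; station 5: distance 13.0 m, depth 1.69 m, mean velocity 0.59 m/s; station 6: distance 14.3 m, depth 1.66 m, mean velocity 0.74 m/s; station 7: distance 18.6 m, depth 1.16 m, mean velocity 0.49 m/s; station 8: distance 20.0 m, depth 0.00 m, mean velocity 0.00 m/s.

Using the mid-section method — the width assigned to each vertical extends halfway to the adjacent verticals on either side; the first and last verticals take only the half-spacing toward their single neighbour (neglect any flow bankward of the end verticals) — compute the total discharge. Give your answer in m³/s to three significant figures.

w_2 = (9.3 − 0.0)/2 = 4.65 m; q_2 = 0.81 × 1.55 × 4.65 = 5.838 m³/s
w_3 = (10.7 − 4.8)/2 = 2.95 m; q_3 = 0.88 × 2.17 × 2.95 = 5.633 m³/s
w_4 = (13.0 − 9.3)/2 = 1.85 m; q_4 = 0.66 × 1.58 × 1.85 = 1.929 m³/s
w_5 = (14.3 − 10.7)/2 = 1.8 m; q_5 = 0.59 × 1.69 × 1.8 = 1.795 m³/s
w_6 = (18.6 − 13.0)/2 = 2.8 m; q_6 = 0.74 × 1.66 × 2.8 = 3.440 m³/s
w_7 = (20.0 − 14.3)/2 = 2.85 m; q_7 = 0.49 × 1.16 × 2.85 = 1.620 m³/s
Stations 1, 8 contribute zero (depth or velocity is 0).
Q = Σ qᵢ = 20.25 m³/s

20.3 m³/s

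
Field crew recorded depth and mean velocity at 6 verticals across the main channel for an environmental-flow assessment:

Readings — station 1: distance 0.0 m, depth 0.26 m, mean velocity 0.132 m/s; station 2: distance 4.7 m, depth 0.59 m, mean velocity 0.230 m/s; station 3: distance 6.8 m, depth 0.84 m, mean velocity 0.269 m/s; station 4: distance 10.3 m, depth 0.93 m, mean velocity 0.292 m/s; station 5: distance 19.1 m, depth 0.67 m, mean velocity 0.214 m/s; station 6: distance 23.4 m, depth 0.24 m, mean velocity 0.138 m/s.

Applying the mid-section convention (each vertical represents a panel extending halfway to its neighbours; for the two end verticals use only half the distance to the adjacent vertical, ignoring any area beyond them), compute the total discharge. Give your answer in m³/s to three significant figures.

3.86 m³/s

w_1 = (4.7 − 0.0)/2 = 2.35 m; q_1 = 0.132 × 0.26 × 2.35 = 0.08065 m³/s
w_2 = (6.8 − 0.0)/2 = 3.4 m; q_2 = 0.230 × 0.59 × 3.4 = 0.4614 m³/s
w_3 = (10.3 − 4.7)/2 = 2.8 m; q_3 = 0.269 × 0.84 × 2.8 = 0.6327 m³/s
w_4 = (19.1 − 6.8)/2 = 6.15 m; q_4 = 0.292 × 0.93 × 6.15 = 1.670 m³/s
w_5 = (23.4 − 10.3)/2 = 6.55 m; q_5 = 0.214 × 0.67 × 6.55 = 0.9391 m³/s
w_6 = (23.4 − 19.1)/2 = 2.15 m; q_6 = 0.138 × 0.24 × 2.15 = 0.07121 m³/s
Q = Σ qᵢ = 3.855 m³/s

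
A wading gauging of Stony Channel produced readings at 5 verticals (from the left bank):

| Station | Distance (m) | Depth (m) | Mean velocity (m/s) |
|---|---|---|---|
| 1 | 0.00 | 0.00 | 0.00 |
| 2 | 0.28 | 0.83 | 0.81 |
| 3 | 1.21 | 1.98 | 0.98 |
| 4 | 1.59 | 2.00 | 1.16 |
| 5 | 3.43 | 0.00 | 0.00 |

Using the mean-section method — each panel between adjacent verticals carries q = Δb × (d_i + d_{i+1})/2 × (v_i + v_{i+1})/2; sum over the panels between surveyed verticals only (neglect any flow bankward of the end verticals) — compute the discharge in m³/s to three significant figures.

3.09 m³/s

Panel 1-2: Δb = 0.28 m, d̄ = (0.00+0.83)/2 = 0.415, v̄ = (0.00+0.81)/2 = 0.405 → q = 0.28×0.415×0.405 = 0.04706 m³/s
Panel 2-3: Δb = 0.93 m, d̄ = (0.83+1.98)/2 = 1.405, v̄ = (0.81+0.98)/2 = 0.895 → q = 0.93×1.405×0.895 = 1.169 m³/s
Panel 3-4: Δb = 0.38 m, d̄ = (1.98+2.00)/2 = 1.99, v̄ = (0.98+1.16)/2 = 1.07 → q = 0.38×1.99×1.07 = 0.8091 m³/s
Panel 4-5: Δb = 1.84 m, d̄ = (2.00+0.00)/2 = 1, v̄ = (1.16+0.00)/2 = 0.58 → q = 1.84×1×0.58 = 1.067 m³/s
Q = Σ q = 3.093 m³/s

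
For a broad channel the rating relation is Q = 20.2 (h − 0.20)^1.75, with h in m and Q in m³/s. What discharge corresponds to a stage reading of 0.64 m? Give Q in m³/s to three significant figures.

Q = 20.2 × (0.64 − 0.20)^1.75 = 20.2 × 0.44^1.75 = 4.802 m³/s

4.80 m³/s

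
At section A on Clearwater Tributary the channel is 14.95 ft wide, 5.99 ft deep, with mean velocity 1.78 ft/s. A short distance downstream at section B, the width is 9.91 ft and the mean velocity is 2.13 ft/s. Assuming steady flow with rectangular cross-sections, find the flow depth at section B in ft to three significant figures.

Q = A₁V₁ = (14.95×5.99) × 1.78 = 159.4 ft³/s
d₂ = Q/(b₂ V₂) = 159.4/(9.91×2.13) = 7.552 ft

7.55 ft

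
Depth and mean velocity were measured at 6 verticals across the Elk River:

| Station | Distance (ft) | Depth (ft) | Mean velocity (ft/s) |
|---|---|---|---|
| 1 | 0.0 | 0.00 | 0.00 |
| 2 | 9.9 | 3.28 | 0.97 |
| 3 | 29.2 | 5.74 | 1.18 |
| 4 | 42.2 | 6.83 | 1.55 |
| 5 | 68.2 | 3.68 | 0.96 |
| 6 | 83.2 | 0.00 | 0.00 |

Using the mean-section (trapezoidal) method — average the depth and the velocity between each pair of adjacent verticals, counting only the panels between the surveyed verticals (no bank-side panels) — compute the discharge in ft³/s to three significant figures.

Panel 1-2: Δb = 9.9 ft, d̄ = (0.00+3.28)/2 = 1.64, v̄ = (0.00+0.97)/2 = 0.485 → q = 9.9×1.64×0.485 = 7.874 ft³/s
Panel 2-3: Δb = 19.3 ft, d̄ = (3.28+5.74)/2 = 4.51, v̄ = (0.97+1.18)/2 = 1.075 → q = 19.3×4.51×1.075 = 93.57 ft³/s
Panel 3-4: Δb = 13 ft, d̄ = (5.74+6.83)/2 = 6.285, v̄ = (1.18+1.55)/2 = 1.365 → q = 13×6.285×1.365 = 111.5 ft³/s
Panel 4-5: Δb = 26 ft, d̄ = (6.83+3.68)/2 = 5.255, v̄ = (1.55+0.96)/2 = 1.255 → q = 26×5.255×1.255 = 171.5 ft³/s
Panel 5-6: Δb = 15 ft, d̄ = (3.68+0.00)/2 = 1.84, v̄ = (0.96+0.00)/2 = 0.48 → q = 15×1.84×0.48 = 13.25 ft³/s
Q = Σ q = 397.7 ft³/s

398 ft³/s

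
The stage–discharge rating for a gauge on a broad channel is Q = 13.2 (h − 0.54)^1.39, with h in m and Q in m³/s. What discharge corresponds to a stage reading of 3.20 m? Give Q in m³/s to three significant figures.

51.4 m³/s

Q = 13.2 × (3.20 − 0.54)^1.39 = 13.2 × 2.66^1.39 = 51.42 m³/s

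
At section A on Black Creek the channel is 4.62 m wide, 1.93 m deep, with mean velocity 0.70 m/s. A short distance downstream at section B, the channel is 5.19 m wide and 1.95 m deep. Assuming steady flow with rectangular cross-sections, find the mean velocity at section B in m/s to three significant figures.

Q = A₁V₁ = (4.62×1.93) × 0.70 = 6.242 m³/s
A₂ = 5.19 × 1.95 = 10.12 m²
V₂ = Q/A₂ = 6.242/10.12 = 0.6167 m/s

0.617 m/s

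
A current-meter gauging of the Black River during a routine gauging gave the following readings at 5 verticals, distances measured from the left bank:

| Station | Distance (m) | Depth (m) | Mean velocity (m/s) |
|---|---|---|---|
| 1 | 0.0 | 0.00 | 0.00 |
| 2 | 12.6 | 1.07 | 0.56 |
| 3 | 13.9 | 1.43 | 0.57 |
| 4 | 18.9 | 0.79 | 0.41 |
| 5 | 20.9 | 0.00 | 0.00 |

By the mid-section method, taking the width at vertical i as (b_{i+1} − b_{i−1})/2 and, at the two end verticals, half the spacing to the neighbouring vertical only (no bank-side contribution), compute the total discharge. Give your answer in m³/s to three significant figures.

7.87 m³/s

w_2 = (13.9 − 0.0)/2 = 6.95 m; q_2 = 0.56 × 1.07 × 6.95 = 4.164 m³/s
w_3 = (18.9 − 12.6)/2 = 3.15 m; q_3 = 0.57 × 1.43 × 3.15 = 2.568 m³/s
w_4 = (20.9 − 13.9)/2 = 3.5 m; q_4 = 0.41 × 0.79 × 3.5 = 1.134 m³/s
Stations 1, 5 contribute zero (depth or velocity is 0).
Q = Σ qᵢ = 7.866 m³/s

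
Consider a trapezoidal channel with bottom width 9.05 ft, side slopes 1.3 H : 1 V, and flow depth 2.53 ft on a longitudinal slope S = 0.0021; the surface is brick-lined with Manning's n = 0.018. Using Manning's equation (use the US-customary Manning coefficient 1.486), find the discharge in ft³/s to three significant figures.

A = (b + z·y)·y = (9.05 + 1.3×2.53)×2.53 = 31.22 ft²
P = b + 2y√(1+z²) = 9.05 + 2×2.53×√(1+1.3²) = 17.35 ft
R = A/P = 31.22/17.35 = 1.799 ft
Q = (1.486/n)·A·R^(2/3)·S^(1/2) = (1.486/0.018) × 31.22 × 1.799^(2/3) × 0.0021^(1/2) = 174.7 ft³/s

175 ft³/s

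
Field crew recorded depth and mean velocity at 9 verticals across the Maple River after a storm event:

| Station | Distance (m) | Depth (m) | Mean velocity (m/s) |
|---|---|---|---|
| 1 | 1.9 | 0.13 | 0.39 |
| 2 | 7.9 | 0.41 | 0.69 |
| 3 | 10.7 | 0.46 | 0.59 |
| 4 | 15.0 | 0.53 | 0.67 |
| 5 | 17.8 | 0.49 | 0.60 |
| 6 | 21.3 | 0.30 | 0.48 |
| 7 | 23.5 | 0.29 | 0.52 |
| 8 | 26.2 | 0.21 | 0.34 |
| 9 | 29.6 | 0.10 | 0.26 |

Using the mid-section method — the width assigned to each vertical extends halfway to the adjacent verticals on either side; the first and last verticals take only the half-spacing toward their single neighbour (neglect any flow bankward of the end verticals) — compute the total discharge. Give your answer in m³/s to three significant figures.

w_1 = (7.9 − 1.9)/2 = 3 m; q_1 = 0.39 × 0.13 × 3 = 0.1521 m³/s
w_2 = (10.7 − 1.9)/2 = 4.4 m; q_2 = 0.69 × 0.41 × 4.4 = 1.245 m³/s
w_3 = (15.0 − 7.9)/2 = 3.55 m; q_3 = 0.59 × 0.46 × 3.55 = 0.9635 m³/s
w_4 = (17.8 − 10.7)/2 = 3.55 m; q_4 = 0.67 × 0.53 × 3.55 = 1.261 m³/s
w_5 = (21.3 − 15.0)/2 = 3.15 m; q_5 = 0.60 × 0.49 × 3.15 = 0.9261 m³/s
w_6 = (23.5 − 17.8)/2 = 2.85 m; q_6 = 0.48 × 0.30 × 2.85 = 0.4104 m³/s
w_7 = (26.2 − 21.3)/2 = 2.45 m; q_7 = 0.52 × 0.29 × 2.45 = 0.3695 m³/s
w_8 = (29.6 − 23.5)/2 = 3.05 m; q_8 = 0.34 × 0.21 × 3.05 = 0.2178 m³/s
w_9 = (29.6 − 26.2)/2 = 1.7 m; q_9 = 0.26 × 0.10 × 1.7 = 0.04420 m³/s
Q = Σ qᵢ = 5.589 m³/s

5.59 m³/s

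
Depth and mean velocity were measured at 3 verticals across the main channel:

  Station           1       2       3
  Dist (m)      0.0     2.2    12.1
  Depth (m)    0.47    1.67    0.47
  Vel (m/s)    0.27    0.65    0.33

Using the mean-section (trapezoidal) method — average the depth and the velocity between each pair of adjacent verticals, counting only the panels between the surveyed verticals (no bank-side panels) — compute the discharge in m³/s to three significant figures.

6.27 m³/s

Panel 1-2: Δb = 2.2 m, d̄ = (0.47+1.67)/2 = 1.07, v̄ = (0.27+0.65)/2 = 0.46 → q = 2.2×1.07×0.46 = 1.083 m³/s
Panel 2-3: Δb = 9.9 m, d̄ = (1.67+0.47)/2 = 1.07, v̄ = (0.65+0.33)/2 = 0.49 → q = 9.9×1.07×0.49 = 5.191 m³/s
Q = Σ q = 6.273 m³/s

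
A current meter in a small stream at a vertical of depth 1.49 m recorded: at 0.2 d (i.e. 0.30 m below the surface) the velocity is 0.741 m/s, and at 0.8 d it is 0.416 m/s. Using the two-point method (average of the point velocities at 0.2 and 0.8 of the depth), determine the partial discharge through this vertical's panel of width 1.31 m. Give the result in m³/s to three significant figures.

1.13 m³/s

v̄ = (0.741 + 0.416) / 2 = 0.5785 m/s
q = v̄ × d × w = 0.5785 × 1.49 × 1.31 = 1.129 m³/s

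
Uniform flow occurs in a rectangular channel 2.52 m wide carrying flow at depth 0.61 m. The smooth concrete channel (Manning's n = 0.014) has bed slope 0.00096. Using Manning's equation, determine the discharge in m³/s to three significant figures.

1.88 m³/s

A = b·y = 2.52 × 0.61 = 1.537 m²
P = b + 2y = 2.52 + 2×0.61 = 3.740 m
R = A/P = 1.537/3.740 = 0.4110 m
Q = (1/n)·A·R^(2/3)·S^(1/2) = (1/0.014) × 1.537 × 0.4110^(2/3) × 0.00096^(1/2) = 1.881 m³/s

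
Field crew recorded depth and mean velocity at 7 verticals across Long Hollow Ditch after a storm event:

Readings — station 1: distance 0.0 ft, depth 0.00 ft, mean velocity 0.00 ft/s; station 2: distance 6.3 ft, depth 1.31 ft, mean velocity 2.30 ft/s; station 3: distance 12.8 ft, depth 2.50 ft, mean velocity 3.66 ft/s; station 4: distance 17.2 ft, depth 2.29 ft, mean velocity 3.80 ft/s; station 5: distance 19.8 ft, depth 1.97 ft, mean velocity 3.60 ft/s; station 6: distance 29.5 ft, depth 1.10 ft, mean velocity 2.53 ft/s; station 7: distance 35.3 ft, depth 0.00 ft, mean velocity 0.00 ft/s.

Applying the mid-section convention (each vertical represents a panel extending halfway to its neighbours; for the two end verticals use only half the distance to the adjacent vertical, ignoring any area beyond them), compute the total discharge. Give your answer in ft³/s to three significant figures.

165 ft³/s

w_2 = (12.8 − 0.0)/2 = 6.4 ft; q_2 = 2.30 × 1.31 × 6.4 = 19.28 ft³/s
w_3 = (17.2 − 6.3)/2 = 5.45 ft; q_3 = 3.66 × 2.50 × 5.45 = 49.87 ft³/s
w_4 = (19.8 − 12.8)/2 = 3.5 ft; q_4 = 3.80 × 2.29 × 3.5 = 30.46 ft³/s
w_5 = (29.5 − 17.2)/2 = 6.15 ft; q_5 = 3.60 × 1.97 × 6.15 = 43.62 ft³/s
w_6 = (35.3 − 19.8)/2 = 7.75 ft; q_6 = 2.53 × 1.10 × 7.75 = 21.57 ft³/s
Stations 1, 7 contribute zero (depth or velocity is 0).
Q = Σ qᵢ = 164.8 ft³/s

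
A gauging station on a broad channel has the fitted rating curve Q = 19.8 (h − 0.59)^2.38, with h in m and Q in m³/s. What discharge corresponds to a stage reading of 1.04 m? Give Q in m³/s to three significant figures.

Q = 19.8 × (1.04 − 0.59)^2.38 = 19.8 × 0.45^2.38 = 2.960 m³/s

2.96 m³/s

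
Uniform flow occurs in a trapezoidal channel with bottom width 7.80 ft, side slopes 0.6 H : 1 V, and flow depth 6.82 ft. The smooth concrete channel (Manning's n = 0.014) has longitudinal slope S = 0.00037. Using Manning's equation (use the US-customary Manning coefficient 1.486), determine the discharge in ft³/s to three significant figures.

376 ft³/s

A = (b + z·y)·y = (7.80 + 0.6×6.82)×6.82 = 81.10 ft²
P = b + 2y√(1+z²) = 7.80 + 2×6.82×√(1+0.6²) = 23.71 ft
R = A/P = 81.10/23.71 = 3.421 ft
Q = (1.486/n)·A·R^(2/3)·S^(1/2) = (1.486/0.014) × 81.10 × 3.421^(2/3) × 0.00037^(1/2) = 376.0 ft³/s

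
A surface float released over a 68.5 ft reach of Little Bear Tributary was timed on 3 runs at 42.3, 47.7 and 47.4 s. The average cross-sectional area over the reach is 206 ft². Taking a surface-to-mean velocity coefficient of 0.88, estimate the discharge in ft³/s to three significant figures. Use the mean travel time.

t̄ = (42.3 + 47.7 + 47.4) / 3 = 45.8 s
v_surface = L / t̄ = 68.5 / 45.8 = 1.496 ft/s
v_mean = 0.88 × 1.496 = 1.316 ft/s
Q = A × v_mean = 206 × 1.316 = 271.1 ft³/s

271 ft³/s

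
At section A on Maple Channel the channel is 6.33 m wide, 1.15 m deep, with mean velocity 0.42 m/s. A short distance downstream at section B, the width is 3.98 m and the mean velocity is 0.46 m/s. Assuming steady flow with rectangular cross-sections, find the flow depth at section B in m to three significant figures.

1.67 m

Q = A₁V₁ = (6.33×1.15) × 0.42 = 3.057 m³/s
d₂ = Q/(b₂ V₂) = 3.057/(3.98×0.46) = 1.670 m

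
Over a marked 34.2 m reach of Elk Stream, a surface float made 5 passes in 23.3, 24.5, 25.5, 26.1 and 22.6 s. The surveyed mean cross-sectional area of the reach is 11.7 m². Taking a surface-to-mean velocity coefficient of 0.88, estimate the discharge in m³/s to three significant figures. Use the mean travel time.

14.4 m³/s

t̄ = (23.3 + 24.5 + 25.5 + 26.1 + 22.6) / 5 = 24.4 s
v_surface = L / t̄ = 34.2 / 24.4 = 1.402 m/s
v_mean = 0.88 × 1.402 = 1.233 m/s
Q = A × v_mean = 11.7 × 1.233 = 14.43 m³/s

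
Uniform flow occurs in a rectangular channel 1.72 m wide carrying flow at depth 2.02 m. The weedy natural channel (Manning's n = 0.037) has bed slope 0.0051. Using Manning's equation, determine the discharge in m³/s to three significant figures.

4.79 m³/s

A = b·y = 1.72 × 2.02 = 3.474 m²
P = b + 2y = 1.72 + 2×2.02 = 5.760 m
R = A/P = 3.474/5.760 = 0.6032 m
Q = (1/n)·A·R^(2/3)·S^(1/2) = (1/0.037) × 3.474 × 0.6032^(2/3) × 0.0051^(1/2) = 4.787 m³/s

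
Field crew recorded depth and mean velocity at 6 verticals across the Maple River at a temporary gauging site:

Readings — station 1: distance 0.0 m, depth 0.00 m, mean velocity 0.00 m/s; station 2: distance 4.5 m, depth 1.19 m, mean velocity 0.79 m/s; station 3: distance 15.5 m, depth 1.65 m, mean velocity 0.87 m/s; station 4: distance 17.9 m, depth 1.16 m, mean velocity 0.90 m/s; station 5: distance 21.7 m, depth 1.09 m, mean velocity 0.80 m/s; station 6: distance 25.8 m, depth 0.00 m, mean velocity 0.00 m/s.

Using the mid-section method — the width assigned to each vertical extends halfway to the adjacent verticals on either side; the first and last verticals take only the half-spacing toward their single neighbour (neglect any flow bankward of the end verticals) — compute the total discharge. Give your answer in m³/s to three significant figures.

23.6 m³/s

w_2 = (15.5 − 0.0)/2 = 7.75 m; q_2 = 0.79 × 1.19 × 7.75 = 7.286 m³/s
w_3 = (17.9 − 4.5)/2 = 6.7 m; q_3 = 0.87 × 1.65 × 6.7 = 9.618 m³/s
w_4 = (21.7 − 15.5)/2 = 3.1 m; q_4 = 0.90 × 1.16 × 3.1 = 3.236 m³/s
w_5 = (25.8 − 17.9)/2 = 3.95 m; q_5 = 0.80 × 1.09 × 3.95 = 3.444 m³/s
Stations 1, 6 contribute zero (depth or velocity is 0).
Q = Σ qᵢ = 23.58 m³/s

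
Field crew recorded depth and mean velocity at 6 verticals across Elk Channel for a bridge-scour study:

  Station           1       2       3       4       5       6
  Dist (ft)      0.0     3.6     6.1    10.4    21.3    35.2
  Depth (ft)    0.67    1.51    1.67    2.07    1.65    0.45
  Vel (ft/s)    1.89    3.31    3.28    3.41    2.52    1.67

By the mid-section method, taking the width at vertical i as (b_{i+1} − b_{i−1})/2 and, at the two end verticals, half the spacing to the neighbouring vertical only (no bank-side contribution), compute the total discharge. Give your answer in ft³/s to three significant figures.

w_1 = (3.6 − 0.0)/2 = 1.8 ft; q_1 = 1.89 × 0.67 × 1.8 = 2.279 ft³/s
w_2 = (6.1 − 0.0)/2 = 3.05 ft; q_2 = 3.31 × 1.51 × 3.05 = 15.24 ft³/s
w_3 = (10.4 − 3.6)/2 = 3.4 ft; q_3 = 3.28 × 1.67 × 3.4 = 18.62 ft³/s
w_4 = (21.3 − 6.1)/2 = 7.6 ft; q_4 = 3.41 × 2.07 × 7.6 = 53.65 ft³/s
w_5 = (35.2 − 10.4)/2 = 12.4 ft; q_5 = 2.52 × 1.65 × 12.4 = 51.56 ft³/s
w_6 = (35.2 − 21.3)/2 = 6.95 ft; q_6 = 1.67 × 0.45 × 6.95 = 5.223 ft³/s
Q = Σ qᵢ = 146.6 ft³/s

147 ft³/s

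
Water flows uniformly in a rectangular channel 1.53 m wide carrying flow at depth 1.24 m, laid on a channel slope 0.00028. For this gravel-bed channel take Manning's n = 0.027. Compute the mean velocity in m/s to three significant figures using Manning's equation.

0.376 m/s

A = b·y = 1.53 × 1.24 = 1.897 m²
P = b + 2y = 1.53 + 2×1.24 = 4.010 m
R = A/P = 1.897/4.010 = 0.4731 m
Q = (1/n)·A·R^(2/3)·S^(1/2) = (1/0.027) × 1.897 × 0.4731^(2/3) × 0.00028^(1/2) = 0.7139 m³/s
V = Q/A = 0.7139/1.897 = 0.3763 m/s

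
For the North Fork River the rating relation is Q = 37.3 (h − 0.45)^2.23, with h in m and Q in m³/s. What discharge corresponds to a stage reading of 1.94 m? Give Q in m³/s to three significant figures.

Q = 37.3 × (1.94 − 0.45)^2.23 = 37.3 × 1.49^2.23 = 90.76 m³/s

90.8 m³/s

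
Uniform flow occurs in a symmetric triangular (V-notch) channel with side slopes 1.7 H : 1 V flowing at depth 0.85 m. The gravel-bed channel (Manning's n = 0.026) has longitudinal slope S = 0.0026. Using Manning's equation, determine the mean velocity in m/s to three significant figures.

A = z·y² = 1.7×0.85² = 1.228 m²
P = 2y√(1+z²) = 2×0.85×√(1+1.7²) = 3.353 m
R = A/P = 1.228/3.353 = 0.3663 m
Q = (1/n)·A·R^(2/3)·S^(1/2) = (1/0.026) × 1.228 × 0.3663^(2/3) × 0.0026^(1/2) = 1.233 m³/s
V = Q/A = 1.233/1.228 = 1.004 m/s

1.00 m/s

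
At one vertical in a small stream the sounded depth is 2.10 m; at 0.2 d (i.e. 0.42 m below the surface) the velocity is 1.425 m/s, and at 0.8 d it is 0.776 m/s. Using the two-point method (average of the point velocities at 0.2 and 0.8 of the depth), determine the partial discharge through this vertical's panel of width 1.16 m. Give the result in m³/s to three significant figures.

v̄ = (1.425 + 0.776) / 2 = 1.101 m/s
q = v̄ × d × w = 1.101 × 2.10 × 1.16 = 2.681 m³/s

2.68 m³/s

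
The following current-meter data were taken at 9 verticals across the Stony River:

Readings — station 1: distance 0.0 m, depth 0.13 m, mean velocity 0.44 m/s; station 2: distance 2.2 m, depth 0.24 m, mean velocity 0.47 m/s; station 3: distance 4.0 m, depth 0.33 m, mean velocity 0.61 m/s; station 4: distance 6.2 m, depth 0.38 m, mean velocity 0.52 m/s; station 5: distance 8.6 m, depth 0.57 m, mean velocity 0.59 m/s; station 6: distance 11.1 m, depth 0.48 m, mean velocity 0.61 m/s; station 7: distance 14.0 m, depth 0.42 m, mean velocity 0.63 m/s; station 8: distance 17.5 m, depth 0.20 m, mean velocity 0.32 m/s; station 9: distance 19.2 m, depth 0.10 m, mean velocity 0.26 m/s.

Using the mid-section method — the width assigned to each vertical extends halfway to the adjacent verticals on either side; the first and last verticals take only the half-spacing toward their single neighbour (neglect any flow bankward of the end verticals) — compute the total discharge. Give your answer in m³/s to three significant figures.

3.80 m³/s

w_1 = (2.2 − 0.0)/2 = 1.1 m; q_1 = 0.44 × 0.13 × 1.1 = 0.06292 m³/s
w_2 = (4.0 − 0.0)/2 = 2 m; q_2 = 0.47 × 0.24 × 2 = 0.2256 m³/s
w_3 = (6.2 − 2.2)/2 = 2 m; q_3 = 0.61 × 0.33 × 2 = 0.4026 m³/s
w_4 = (8.6 − 4.0)/2 = 2.3 m; q_4 = 0.52 × 0.38 × 2.3 = 0.4545 m³/s
w_5 = (11.1 − 6.2)/2 = 2.45 m; q_5 = 0.59 × 0.57 × 2.45 = 0.8239 m³/s
w_6 = (14.0 − 8.6)/2 = 2.7 m; q_6 = 0.61 × 0.48 × 2.7 = 0.7906 m³/s
w_7 = (17.5 − 11.1)/2 = 3.2 m; q_7 = 0.63 × 0.42 × 3.2 = 0.8467 m³/s
w_8 = (19.2 − 14.0)/2 = 2.6 m; q_8 = 0.32 × 0.20 × 2.6 = 0.1664 m³/s
w_9 = (19.2 − 17.5)/2 = 0.85 m; q_9 = 0.26 × 0.10 × 0.85 = 0.02210 m³/s
Q = Σ qᵢ = 3.795 m³/s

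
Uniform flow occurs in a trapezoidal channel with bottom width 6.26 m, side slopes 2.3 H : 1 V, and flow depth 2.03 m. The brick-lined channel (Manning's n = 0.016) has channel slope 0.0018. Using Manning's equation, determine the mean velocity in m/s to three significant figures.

A = (b + z·y)·y = (6.26 + 2.3×2.03)×2.03 = 22.19 m²
P = b + 2y√(1+z²) = 6.26 + 2×2.03×√(1+2.3²) = 16.44 m
R = A/P = 22.19/16.44 = 1.349 m
Q = (1/n)·A·R^(2/3)·S^(1/2) = (1/0.016) × 22.19 × 1.349^(2/3) × 0.0018^(1/2) = 71.83 m³/s
V = Q/A = 71.83/22.19 = 3.238 m/s

3.24 m/s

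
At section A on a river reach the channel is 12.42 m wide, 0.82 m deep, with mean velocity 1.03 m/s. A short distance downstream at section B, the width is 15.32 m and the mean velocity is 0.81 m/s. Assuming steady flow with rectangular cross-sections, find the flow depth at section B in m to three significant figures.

Q = A₁V₁ = (12.42×0.82) × 1.03 = 10.49 m³/s
d₂ = Q/(b₂ V₂) = 10.49/(15.32×0.81) = 0.8453 m

0.845 m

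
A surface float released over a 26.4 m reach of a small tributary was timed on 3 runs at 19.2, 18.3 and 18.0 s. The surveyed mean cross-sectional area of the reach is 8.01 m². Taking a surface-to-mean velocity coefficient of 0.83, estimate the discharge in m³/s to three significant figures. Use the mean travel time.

9.49 m³/s

t̄ = (19.2 + 18.3 + 18.0) / 3 = 18.5 s
v_surface = L / t̄ = 26.4 / 18.5 = 1.427 m/s
v_mean = 0.83 × 1.427 = 1.184 m/s
Q = A × v_mean = 8.01 × 1.184 = 9.487 m³/s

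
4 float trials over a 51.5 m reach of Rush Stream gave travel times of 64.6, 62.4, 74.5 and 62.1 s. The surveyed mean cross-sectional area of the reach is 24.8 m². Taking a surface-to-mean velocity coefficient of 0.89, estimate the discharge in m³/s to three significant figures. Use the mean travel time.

17.2 m³/s

t̄ = (64.6 + 62.4 + 74.5 + 62.1) / 4 = 65.9 s
v_surface = L / t̄ = 51.5 / 65.9 = 0.7815 m/s
v_mean = 0.89 × 0.7815 = 0.6955 m/s
Q = A × v_mean = 24.8 × 0.6955 = 17.25 m³/s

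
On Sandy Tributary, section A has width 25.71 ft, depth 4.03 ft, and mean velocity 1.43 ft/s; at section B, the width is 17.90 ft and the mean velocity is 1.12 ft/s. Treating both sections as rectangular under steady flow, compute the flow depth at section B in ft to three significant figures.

Q = A₁V₁ = (25.71×4.03) × 1.43 = 148.2 ft³/s
d₂ = Q/(b₂ V₂) = 148.2/(17.90×1.12) = 7.390 ft

7.39 ft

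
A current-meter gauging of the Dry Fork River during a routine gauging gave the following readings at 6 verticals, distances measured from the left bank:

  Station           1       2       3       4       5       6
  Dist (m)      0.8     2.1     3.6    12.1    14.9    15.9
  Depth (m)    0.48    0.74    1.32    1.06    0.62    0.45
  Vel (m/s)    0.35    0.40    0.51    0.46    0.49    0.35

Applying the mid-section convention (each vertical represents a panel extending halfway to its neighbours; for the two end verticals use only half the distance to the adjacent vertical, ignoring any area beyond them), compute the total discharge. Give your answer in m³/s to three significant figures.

w_1 = (2.1 − 0.8)/2 = 0.65 m; q_1 = 0.35 × 0.48 × 0.65 = 0.1092 m³/s
w_2 = (3.6 − 0.8)/2 = 1.4 m; q_2 = 0.40 × 0.74 × 1.4 = 0.4144 m³/s
w_3 = (12.1 − 2.1)/2 = 5 m; q_3 = 0.51 × 1.32 × 5 = 3.366 m³/s
w_4 = (14.9 − 3.6)/2 = 5.65 m; q_4 = 0.46 × 1.06 × 5.65 = 2.755 m³/s
w_5 = (15.9 − 12.1)/2 = 1.9 m; q_5 = 0.49 × 0.62 × 1.9 = 0.5772 m³/s
w_6 = (15.9 − 14.9)/2 = 0.5 m; q_6 = 0.35 × 0.45 × 0.5 = 0.07875 m³/s
Q = Σ qᵢ = 7.301 m³/s

7.30 m³/s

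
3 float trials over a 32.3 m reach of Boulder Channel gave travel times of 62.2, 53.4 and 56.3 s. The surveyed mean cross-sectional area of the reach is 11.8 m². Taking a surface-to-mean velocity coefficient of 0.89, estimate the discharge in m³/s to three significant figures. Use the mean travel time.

t̄ = (62.2 + 53.4 + 56.3) / 3 = 57.3 s
v_surface = L / t̄ = 32.3 / 57.3 = 0.5637 m/s
v_mean = 0.89 × 0.5637 = 0.5017 m/s
Q = A × v_mean = 11.8 × 0.5017 = 5.920 m³/s

5.92 m³/s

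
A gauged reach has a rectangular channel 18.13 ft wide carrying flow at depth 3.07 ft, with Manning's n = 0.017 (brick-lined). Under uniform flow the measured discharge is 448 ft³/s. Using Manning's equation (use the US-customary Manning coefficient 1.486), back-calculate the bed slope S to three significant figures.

A = b·y = 18.13 × 3.07 = 55.66 ft²
P = b + 2y = 18.13 + 2×3.07 = 24.27 ft
R = A/P = 55.66/24.27 = 2.293 ft
S = (Q·n / (1.486·A·R^(2/3)))² = (448×0.017 / (1.486×55.66×1.739))² = 0.002804

0.00280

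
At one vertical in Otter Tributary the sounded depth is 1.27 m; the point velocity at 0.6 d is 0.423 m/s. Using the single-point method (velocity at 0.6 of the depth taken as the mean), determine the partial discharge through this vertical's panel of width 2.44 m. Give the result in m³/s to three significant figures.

1.31 m³/s

v̄ = v₀.₆ = 0.423 m/s
q = v̄ × d × w = 0.4230 × 1.27 × 2.44 = 1.311 m³/s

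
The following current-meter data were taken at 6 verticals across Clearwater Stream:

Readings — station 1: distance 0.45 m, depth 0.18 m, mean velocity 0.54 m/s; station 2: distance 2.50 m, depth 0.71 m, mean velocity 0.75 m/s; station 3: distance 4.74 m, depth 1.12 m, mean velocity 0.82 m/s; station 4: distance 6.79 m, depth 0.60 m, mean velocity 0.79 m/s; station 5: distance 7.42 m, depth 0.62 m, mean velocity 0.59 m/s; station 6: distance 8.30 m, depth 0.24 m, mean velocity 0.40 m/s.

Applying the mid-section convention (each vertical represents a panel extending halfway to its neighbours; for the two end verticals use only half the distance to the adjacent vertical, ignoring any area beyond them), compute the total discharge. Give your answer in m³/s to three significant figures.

w_1 = (2.50 − 0.45)/2 = 1.025 m; q_1 = 0.54 × 0.18 × 1.025 = 0.09963 m³/s
w_2 = (4.74 − 0.45)/2 = 2.145 m; q_2 = 0.75 × 0.71 × 2.145 = 1.142 m³/s
w_3 = (6.79 − 2.50)/2 = 2.145 m; q_3 = 0.82 × 1.12 × 2.145 = 1.970 m³/s
w_4 = (7.42 − 4.74)/2 = 1.34 m; q_4 = 0.79 × 0.60 × 1.34 = 0.6352 m³/s
w_5 = (8.30 − 6.79)/2 = 0.755 m; q_5 = 0.59 × 0.62 × 0.755 = 0.2762 m³/s
w_6 = (8.30 − 7.42)/2 = 0.44 m; q_6 = 0.40 × 0.24 × 0.44 = 0.04224 m³/s
Q = Σ qᵢ = 4.165 m³/s

4.17 m³/s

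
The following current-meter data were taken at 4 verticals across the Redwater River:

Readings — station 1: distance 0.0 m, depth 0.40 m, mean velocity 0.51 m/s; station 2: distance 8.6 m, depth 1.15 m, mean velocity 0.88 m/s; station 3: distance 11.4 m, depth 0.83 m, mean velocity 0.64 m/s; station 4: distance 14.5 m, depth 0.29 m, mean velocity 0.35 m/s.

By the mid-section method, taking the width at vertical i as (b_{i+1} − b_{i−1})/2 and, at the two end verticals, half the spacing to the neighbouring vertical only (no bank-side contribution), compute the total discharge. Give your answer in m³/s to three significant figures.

8.37 m³/s

w_1 = (8.6 − 0.0)/2 = 4.3 m; q_1 = 0.51 × 0.40 × 4.3 = 0.8772 m³/s
w_2 = (11.4 − 0.0)/2 = 5.7 m; q_2 = 0.88 × 1.15 × 5.7 = 5.768 m³/s
w_3 = (14.5 − 8.6)/2 = 2.95 m; q_3 = 0.64 × 0.83 × 2.95 = 1.567 m³/s
w_4 = (14.5 − 11.4)/2 = 1.55 m; q_4 = 0.35 × 0.29 × 1.55 = 0.1573 m³/s
Q = Σ qᵢ = 8.370 m³/s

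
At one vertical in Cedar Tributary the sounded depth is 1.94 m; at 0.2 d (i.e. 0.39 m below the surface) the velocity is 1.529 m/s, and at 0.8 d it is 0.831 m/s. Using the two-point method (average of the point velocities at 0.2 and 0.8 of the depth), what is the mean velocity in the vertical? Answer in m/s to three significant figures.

v̄ = (1.529 + 0.831) / 2 = 1.180 m/s

1.18 m/s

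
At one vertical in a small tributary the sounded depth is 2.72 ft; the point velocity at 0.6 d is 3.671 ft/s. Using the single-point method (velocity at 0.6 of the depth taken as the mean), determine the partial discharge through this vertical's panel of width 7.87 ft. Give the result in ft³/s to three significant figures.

78.6 ft³/s

v̄ = v₀.₆ = 3.671 ft/s
q = v̄ × d × w = 3.671 × 2.72 × 7.87 = 78.58 ft³/s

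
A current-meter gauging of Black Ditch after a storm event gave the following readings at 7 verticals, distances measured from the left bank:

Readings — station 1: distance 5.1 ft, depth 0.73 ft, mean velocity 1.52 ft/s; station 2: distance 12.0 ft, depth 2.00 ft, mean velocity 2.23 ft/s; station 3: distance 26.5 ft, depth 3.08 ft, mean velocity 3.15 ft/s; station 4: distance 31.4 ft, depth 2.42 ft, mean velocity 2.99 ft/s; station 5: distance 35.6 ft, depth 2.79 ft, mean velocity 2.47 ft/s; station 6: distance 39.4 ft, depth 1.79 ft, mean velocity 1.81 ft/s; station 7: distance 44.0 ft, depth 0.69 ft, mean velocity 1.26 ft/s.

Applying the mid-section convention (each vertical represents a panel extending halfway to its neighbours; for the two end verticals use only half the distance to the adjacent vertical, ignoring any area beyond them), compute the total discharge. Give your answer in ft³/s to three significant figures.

222 ft³/s

w_1 = (12.0 − 5.1)/2 = 3.45 ft; q_1 = 1.52 × 0.73 × 3.45 = 3.828 ft³/s
w_2 = (26.5 − 5.1)/2 = 10.7 ft; q_2 = 2.23 × 2.00 × 10.7 = 47.72 ft³/s
w_3 = (31.4 − 12.0)/2 = 9.7 ft; q_3 = 3.15 × 3.08 × 9.7 = 94.11 ft³/s
w_4 = (35.6 − 26.5)/2 = 4.55 ft; q_4 = 2.99 × 2.42 × 4.55 = 32.92 ft³/s
w_5 = (39.4 − 31.4)/2 = 4 ft; q_5 = 2.47 × 2.79 × 4 = 27.57 ft³/s
w_6 = (44.0 − 35.6)/2 = 4.2 ft; q_6 = 1.81 × 1.79 × 4.2 = 13.61 ft³/s
w_7 = (44.0 − 39.4)/2 = 2.3 ft; q_7 = 1.26 × 0.69 × 2.3 = 2.000 ft³/s
Q = Σ qᵢ = 221.8 ft³/s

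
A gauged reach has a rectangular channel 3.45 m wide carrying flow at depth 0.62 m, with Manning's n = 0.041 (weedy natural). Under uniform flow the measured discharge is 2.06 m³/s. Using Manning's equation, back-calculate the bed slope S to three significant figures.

A = b·y = 3.45 × 0.62 = 2.139 m²
P = b + 2y = 3.45 + 2×0.62 = 4.690 m
R = A/P = 2.139/4.690 = 0.4561 m
S = (Q·n / (1·A·R^(2/3)))² = (2.06×0.041 / (1×2.139×0.5925))² = 0.004441

0.00444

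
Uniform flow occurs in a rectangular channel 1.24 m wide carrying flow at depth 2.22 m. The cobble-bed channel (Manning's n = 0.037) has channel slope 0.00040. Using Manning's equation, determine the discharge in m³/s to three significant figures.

0.918 m³/s

A = b·y = 1.24 × 2.22 = 2.753 m²
P = b + 2y = 1.24 + 2×2.22 = 5.680 m
R = A/P = 2.753/5.680 = 0.4846 m
Q = (1/n)·A·R^(2/3)·S^(1/2) = (1/0.037) × 2.753 × 0.4846^(2/3) × 0.00040^(1/2) = 0.9181 m³/s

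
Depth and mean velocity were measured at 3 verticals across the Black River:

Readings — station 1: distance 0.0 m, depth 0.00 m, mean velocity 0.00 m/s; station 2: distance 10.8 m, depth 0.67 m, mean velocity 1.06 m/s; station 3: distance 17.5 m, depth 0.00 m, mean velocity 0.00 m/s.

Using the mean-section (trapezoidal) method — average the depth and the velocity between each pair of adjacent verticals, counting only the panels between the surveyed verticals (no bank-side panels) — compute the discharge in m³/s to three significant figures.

Panel 1-2: Δb = 10.8 m, d̄ = (0.00+0.67)/2 = 0.335, v̄ = (0.00+1.06)/2 = 0.53 → q = 10.8×0.335×0.53 = 1.918 m³/s
Panel 2-3: Δb = 6.7 m, d̄ = (0.67+0.00)/2 = 0.335, v̄ = (1.06+0.00)/2 = 0.53 → q = 6.7×0.335×0.53 = 1.190 m³/s
Q = Σ q = 3.107 m³/s

3.11 m³/s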